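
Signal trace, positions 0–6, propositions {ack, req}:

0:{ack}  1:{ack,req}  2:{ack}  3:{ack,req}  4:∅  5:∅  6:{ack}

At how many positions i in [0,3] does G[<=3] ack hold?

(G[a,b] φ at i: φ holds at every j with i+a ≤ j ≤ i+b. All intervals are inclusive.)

Evaluate at each i in [0,3]:
  i=0: ✓ (all of [0,3])
  i=1: ✗ (fails at j=4)
  i=2: ✗ (fails at j=4)
  i=3: ✗ (fails at j=4)
Positions where it holds: {0} → 1.

1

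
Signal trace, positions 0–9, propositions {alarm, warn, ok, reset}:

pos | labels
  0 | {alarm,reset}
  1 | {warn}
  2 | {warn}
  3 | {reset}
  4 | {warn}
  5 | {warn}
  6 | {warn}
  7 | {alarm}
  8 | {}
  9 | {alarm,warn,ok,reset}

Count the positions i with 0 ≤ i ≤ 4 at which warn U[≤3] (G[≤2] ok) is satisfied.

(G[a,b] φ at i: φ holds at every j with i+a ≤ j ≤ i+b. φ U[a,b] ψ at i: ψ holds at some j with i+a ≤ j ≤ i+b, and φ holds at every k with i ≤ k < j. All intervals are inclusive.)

0

Evaluate at each i in [0,4]:
  i=0: ✗ (no rhs in [0,3])
  i=1: ✗ (no rhs in [1,4])
  i=2: ✗ (no rhs in [2,5])
  i=3: ✗ (no rhs in [3,6])
  i=4: ✗ (no rhs in [4,7])
Positions where it holds: {} → 0.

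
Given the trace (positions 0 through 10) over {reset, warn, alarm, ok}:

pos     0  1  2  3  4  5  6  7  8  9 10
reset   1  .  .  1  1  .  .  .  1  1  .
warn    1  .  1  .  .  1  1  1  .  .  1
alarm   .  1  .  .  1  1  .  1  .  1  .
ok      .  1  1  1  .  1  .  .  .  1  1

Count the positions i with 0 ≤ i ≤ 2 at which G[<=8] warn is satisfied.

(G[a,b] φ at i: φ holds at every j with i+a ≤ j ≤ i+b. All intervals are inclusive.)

Evaluate at each i in [0,2]:
  i=0: ✗ (fails at j=1)
  i=1: ✗ (fails at j=1)
  i=2: ✗ (fails at j=3)
Positions where it holds: {} → 0.

0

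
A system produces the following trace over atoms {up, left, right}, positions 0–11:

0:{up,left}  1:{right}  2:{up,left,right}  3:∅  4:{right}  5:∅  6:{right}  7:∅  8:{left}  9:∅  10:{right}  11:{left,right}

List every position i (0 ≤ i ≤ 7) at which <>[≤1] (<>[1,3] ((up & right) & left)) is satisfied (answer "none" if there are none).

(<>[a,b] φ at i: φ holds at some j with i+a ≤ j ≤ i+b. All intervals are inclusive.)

Evaluate at each i in [0,7]:
  i=0: ✓ (witness j=0)
  i=1: ✓ (witness j=1)
  i=2: ✗ (none in [2,3])
  i=3: ✗ (none in [3,4])
  i=4: ✗ (none in [4,5])
  i=5: ✗ (none in [5,6])
  i=6: ✗ (none in [6,7])
  i=7: ✗ (none in [7,8])

0, 1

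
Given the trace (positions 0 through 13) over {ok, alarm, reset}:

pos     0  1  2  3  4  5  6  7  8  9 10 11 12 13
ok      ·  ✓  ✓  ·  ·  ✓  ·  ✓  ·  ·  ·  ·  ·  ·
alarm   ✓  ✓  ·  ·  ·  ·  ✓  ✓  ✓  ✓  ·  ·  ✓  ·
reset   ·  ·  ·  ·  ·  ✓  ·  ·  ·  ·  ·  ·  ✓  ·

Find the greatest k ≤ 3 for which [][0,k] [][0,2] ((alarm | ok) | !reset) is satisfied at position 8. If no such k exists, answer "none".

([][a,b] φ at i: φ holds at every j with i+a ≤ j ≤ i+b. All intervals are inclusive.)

[][0,2] ((alarm | ok) | !reset) must hold from j=8 onward; find where it first fails.
  j=8: holds
  j=9: holds
  j=10: holds
  j=11: holds
Holds through j=11; largest k = 3.

3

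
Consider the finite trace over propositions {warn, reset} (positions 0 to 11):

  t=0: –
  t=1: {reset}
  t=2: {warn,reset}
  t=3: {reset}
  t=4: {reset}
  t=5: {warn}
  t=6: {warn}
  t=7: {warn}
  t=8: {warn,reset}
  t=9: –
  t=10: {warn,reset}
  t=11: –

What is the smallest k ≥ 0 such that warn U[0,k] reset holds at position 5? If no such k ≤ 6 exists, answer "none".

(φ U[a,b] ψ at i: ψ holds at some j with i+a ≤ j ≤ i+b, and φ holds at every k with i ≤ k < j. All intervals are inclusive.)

3

Need earliest j ≥ 5 with reset, and warn at every k in [5,j-1].
  j=5: rhs fails.
  j=6: rhs fails.
  j=7: rhs fails.
  j=8: rhs holds; lhs holds on [5,7]. k = 3.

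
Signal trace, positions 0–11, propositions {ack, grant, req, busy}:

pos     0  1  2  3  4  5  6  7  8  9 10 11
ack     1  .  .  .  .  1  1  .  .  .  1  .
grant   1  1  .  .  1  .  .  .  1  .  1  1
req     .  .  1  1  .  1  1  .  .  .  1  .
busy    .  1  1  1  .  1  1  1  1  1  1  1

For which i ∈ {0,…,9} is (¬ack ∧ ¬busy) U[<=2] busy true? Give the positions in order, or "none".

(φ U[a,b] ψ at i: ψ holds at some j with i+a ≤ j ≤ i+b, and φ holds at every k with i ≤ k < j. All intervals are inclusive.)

1, 2, 3, 4, 5, 6, 7, 8, 9

Evaluate at each i in [0,9]:
  i=0: ✗ (lhs fails at k=0 before rhs at j=1)
  i=1: ✓ (rhs at j=1)
  i=2: ✓ (rhs at j=2)
  i=3: ✓ (rhs at j=3)
  i=4: ✓ (rhs at j=5; lhs holds on [4,4])
  i=5: ✓ (rhs at j=5)
  i=6: ✓ (rhs at j=6)
  i=7: ✓ (rhs at j=7)
  i=8: ✓ (rhs at j=8)
  i=9: ✓ (rhs at j=9)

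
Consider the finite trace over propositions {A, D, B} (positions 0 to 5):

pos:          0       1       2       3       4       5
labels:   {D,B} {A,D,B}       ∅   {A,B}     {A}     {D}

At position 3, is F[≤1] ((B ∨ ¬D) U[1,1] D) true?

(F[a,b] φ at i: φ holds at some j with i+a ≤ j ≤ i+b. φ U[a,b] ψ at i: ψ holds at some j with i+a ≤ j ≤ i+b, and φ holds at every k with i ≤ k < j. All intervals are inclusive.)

Check ((B ∨ ¬D) U[1,1] D) at each j in [3,4]:
  j=3: fails
  j=4: holds
Found at j=4 → formula holds.

Holds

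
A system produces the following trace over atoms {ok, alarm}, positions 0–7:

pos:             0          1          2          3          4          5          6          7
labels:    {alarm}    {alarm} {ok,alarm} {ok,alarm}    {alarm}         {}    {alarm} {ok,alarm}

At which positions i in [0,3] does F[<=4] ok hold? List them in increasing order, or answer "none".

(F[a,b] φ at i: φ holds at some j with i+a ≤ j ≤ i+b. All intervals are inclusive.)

Evaluate at each i in [0,3]:
  i=0: ✓ (witness j=2)
  i=1: ✓ (witness j=2)
  i=2: ✓ (witness j=2)
  i=3: ✓ (witness j=3)

0, 1, 2, 3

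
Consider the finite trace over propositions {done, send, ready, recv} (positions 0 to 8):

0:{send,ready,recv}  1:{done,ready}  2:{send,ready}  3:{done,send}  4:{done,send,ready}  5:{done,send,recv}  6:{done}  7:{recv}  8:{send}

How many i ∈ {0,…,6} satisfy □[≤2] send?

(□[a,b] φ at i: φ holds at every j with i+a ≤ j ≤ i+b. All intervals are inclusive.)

Evaluate at each i in [0,6]:
  i=0: ✗ (fails at j=1)
  i=1: ✗ (fails at j=1)
  i=2: ✓ (all of [2,4])
  i=3: ✓ (all of [3,5])
  i=4: ✗ (fails at j=6)
  i=5: ✗ (fails at j=6)
  i=6: ✗ (fails at j=6)
Positions where it holds: {2, 3} → 2.

2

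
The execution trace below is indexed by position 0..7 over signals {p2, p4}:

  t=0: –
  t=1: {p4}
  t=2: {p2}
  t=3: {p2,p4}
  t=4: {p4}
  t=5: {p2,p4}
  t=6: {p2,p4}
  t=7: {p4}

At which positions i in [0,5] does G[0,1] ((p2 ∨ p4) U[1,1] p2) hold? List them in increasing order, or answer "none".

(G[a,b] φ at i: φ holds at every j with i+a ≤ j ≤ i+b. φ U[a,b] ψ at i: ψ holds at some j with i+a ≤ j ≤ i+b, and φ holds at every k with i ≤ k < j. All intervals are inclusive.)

Evaluate at each i in [0,5]:
  i=0: ✗ (fails at j=0)
  i=1: ✓ (all of [1,2])
  i=2: ✗ (fails at j=3)
  i=3: ✗ (fails at j=3)
  i=4: ✓ (all of [4,5])
  i=5: ✗ (fails at j=6)

1, 4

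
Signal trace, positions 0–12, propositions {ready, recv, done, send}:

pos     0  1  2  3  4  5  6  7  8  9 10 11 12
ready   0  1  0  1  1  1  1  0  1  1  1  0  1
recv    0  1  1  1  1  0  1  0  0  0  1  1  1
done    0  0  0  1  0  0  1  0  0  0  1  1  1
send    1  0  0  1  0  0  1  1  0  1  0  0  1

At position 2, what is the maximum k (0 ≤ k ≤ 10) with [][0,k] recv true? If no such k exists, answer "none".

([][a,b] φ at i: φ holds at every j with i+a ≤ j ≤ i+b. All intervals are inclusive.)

recv must hold from j=2 onward; find where it first fails.
  j=2: holds
  j=3: holds
  j=4: holds
  j=5: fails
Holds on [2,4], so largest k = 2.

2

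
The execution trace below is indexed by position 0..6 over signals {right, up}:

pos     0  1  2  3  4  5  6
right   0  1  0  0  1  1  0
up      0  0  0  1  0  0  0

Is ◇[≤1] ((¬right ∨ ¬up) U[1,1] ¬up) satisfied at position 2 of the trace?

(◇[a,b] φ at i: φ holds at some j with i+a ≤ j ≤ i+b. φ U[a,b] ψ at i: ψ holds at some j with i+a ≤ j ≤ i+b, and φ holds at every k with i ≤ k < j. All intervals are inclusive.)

Yes

Check ((¬right ∨ ¬up) U[1,1] ¬up) at each j in [2,3]:
  j=2: fails
  j=3: holds
Found at j=3 → formula holds.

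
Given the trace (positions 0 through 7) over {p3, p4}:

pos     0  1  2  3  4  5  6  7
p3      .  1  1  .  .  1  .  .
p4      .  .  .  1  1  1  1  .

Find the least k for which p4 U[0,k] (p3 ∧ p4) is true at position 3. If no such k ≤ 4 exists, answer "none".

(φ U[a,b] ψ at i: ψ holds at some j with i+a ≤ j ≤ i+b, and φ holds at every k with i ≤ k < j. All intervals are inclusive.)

2

Need earliest j ≥ 3 with (p3 ∧ p4), and p4 at every k in [3,j-1].
  j=3: rhs fails.
  j=4: rhs fails.
  j=5: rhs holds; lhs holds on [3,4]. k = 2.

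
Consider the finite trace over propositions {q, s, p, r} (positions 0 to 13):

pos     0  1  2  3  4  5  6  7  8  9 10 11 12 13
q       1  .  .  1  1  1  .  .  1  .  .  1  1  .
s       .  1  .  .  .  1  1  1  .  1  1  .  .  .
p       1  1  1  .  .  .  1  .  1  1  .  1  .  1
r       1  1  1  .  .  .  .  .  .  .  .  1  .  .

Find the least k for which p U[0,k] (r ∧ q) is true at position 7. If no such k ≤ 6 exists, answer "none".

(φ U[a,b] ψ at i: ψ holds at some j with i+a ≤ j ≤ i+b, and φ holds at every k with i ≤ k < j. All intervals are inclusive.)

none

Need earliest j ≥ 7 with (r ∧ q), and p at every k in [7,j-1].
  j=7: rhs fails.
  j=8: rhs fails.
  j=9: rhs fails.
  j=10: rhs fails.
  j=11: rhs holds but lhs fails at k=7.
  j=12: rhs fails.
  j=13: rhs fails.
No witness within the range → none.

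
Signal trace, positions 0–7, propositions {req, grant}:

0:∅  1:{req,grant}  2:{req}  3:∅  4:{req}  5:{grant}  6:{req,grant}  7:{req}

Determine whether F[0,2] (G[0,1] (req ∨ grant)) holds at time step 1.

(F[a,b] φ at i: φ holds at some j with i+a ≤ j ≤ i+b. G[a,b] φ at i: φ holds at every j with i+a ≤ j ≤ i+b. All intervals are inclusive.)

Check G[0,1] (req ∨ grant) at each j in [1,3]:
  j=1: holds on [1,2]
  j=2: fails at 3
  j=3: fails at 3
Found at j=1 → formula holds.

Yes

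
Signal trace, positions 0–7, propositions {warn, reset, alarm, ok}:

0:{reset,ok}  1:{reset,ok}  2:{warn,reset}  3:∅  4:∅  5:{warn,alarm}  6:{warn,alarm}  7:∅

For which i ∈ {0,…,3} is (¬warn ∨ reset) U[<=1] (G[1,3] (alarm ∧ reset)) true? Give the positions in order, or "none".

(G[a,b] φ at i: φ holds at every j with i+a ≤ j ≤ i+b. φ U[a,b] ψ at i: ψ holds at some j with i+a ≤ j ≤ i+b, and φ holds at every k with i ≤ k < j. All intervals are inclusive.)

none

Evaluate at each i in [0,3]:
  i=0: ✗ (no rhs in [0,1])
  i=1: ✗ (no rhs in [1,2])
  i=2: ✗ (no rhs in [2,3])
  i=3: ✗ (no rhs in [3,4])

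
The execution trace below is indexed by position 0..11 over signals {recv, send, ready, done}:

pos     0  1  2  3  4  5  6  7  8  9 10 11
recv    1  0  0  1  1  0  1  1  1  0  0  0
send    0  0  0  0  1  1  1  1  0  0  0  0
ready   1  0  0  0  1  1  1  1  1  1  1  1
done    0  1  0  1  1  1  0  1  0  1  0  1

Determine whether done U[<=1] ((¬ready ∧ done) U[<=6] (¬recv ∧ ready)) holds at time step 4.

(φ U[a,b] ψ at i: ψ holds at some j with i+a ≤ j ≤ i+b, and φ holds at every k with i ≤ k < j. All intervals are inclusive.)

Need some j in [4,5] with ((¬ready ∧ done) U[<=6] (¬recv ∧ ready)), and done at every k in [4,j-1].
  j=4: ((¬ready ∧ done) U[<=6] (¬recv ∧ ready)) — fails.
  j=5: ((¬ready ∧ done) U[<=6] (¬recv ∧ ready)) holds; done holds at every k in [4,4] → satisfied.

Yes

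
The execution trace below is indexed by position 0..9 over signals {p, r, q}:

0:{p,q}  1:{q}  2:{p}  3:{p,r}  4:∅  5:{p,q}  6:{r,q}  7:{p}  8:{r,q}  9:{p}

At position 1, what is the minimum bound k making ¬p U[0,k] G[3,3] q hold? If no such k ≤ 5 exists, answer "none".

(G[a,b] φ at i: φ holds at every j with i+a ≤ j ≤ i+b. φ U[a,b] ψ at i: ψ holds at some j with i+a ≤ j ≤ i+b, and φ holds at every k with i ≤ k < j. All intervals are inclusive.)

Need earliest j ≥ 1 with G[3,3] q, and ¬p at every k in [1,j-1].
  j=1: rhs fails.
  j=2: rhs holds; lhs holds on [1,1]. k = 1.

1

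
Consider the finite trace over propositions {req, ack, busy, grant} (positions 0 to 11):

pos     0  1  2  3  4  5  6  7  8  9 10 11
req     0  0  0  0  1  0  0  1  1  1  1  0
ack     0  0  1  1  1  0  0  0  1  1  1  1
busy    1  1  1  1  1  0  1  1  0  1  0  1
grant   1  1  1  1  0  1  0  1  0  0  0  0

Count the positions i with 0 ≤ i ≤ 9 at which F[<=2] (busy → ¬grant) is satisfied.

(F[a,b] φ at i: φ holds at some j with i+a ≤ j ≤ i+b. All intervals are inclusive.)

Evaluate at each i in [0,9]:
  i=0: ✗ (none in [0,2])
  i=1: ✗ (none in [1,3])
  i=2: ✓ (witness j=4)
  i=3: ✓ (witness j=4)
  i=4: ✓ (witness j=4)
  i=5: ✓ (witness j=5)
  i=6: ✓ (witness j=6)
  i=7: ✓ (witness j=8)
  i=8: ✓ (witness j=8)
  i=9: ✓ (witness j=9)
Positions where it holds: {2, 3, 4, 5, 6, 7, 8, 9} → 8.

8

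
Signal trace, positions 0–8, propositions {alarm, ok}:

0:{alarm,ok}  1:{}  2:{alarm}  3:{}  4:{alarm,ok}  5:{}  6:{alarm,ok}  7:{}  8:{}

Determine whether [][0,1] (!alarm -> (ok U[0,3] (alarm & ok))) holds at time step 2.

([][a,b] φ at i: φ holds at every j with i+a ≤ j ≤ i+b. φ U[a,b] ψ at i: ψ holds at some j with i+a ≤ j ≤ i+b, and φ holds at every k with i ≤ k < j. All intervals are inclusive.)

Check (!alarm -> (ok U[0,3] (alarm & ok))) at every j in [2,3]:
  j=2: antecedent false → ✓
  j=3: antecedent true; consequent fails → ✗
Fails at j=3 → formula fails.

No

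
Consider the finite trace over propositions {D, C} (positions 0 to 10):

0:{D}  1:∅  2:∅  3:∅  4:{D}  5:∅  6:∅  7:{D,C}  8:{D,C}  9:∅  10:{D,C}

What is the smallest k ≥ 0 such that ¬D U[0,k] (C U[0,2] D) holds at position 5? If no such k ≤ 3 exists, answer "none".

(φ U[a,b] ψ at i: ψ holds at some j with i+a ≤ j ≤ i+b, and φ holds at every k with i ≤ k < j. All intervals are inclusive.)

Need earliest j ≥ 5 with (C U[0,2] D), and ¬D at every k in [5,j-1].
  j=5: rhs fails.
  j=6: rhs fails.
  j=7: rhs holds; lhs holds on [5,6]. k = 2.

2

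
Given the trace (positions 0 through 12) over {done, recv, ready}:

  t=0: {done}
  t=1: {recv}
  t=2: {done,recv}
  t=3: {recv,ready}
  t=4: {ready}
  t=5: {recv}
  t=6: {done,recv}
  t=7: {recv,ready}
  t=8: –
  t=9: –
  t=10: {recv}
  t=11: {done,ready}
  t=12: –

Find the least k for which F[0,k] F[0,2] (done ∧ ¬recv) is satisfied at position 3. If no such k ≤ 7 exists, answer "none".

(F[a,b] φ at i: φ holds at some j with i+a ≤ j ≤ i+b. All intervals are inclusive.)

Scan j = 3,4,… for F[0,2] (done ∧ ¬recv):
  j=3: fails
  j=4: fails
  j=5: fails
  j=6: fails
  j=7: fails
  j=8: fails
  j=9: holds
First hit at j=9, so smallest k = 9-3 = 6.

6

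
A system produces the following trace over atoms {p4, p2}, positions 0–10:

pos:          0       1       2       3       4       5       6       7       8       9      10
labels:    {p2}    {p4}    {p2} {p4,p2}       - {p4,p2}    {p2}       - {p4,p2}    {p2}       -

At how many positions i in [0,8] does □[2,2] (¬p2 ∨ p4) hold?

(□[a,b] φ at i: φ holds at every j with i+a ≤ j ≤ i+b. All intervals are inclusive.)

Evaluate at each i in [0,8]:
  i=0: ✗ (fails at j=2)
  i=1: ✓ (all of [3,3])
  i=2: ✓ (all of [4,4])
  i=3: ✓ (all of [5,5])
  i=4: ✗ (fails at j=6)
  i=5: ✓ (all of [7,7])
  i=6: ✓ (all of [8,8])
  i=7: ✗ (fails at j=9)
  i=8: ✓ (all of [10,10])
Positions where it holds: {1, 2, 3, 5, 6, 8} → 6.

6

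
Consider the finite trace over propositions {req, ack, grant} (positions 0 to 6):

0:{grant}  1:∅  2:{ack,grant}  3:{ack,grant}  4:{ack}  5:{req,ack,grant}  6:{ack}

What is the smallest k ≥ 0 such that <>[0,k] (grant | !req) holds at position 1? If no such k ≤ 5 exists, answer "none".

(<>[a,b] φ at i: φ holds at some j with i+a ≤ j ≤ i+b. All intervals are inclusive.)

Scan j = 1,2,… for (grant | !req):
  j=1: holds
First hit at j=1, so smallest k = 1-1 = 0.

0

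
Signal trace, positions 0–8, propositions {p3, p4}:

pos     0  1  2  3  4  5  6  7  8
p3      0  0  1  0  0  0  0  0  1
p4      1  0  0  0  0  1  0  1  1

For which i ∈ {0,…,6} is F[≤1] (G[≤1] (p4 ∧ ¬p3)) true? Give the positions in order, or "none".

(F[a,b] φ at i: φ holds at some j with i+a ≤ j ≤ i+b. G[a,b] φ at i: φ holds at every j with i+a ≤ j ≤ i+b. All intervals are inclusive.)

none

Evaluate at each i in [0,6]:
  i=0: ✗ (none in [0,1])
  i=1: ✗ (none in [1,2])
  i=2: ✗ (none in [2,3])
  i=3: ✗ (none in [3,4])
  i=4: ✗ (none in [4,5])
  i=5: ✗ (none in [5,6])
  i=6: ✗ (none in [6,7])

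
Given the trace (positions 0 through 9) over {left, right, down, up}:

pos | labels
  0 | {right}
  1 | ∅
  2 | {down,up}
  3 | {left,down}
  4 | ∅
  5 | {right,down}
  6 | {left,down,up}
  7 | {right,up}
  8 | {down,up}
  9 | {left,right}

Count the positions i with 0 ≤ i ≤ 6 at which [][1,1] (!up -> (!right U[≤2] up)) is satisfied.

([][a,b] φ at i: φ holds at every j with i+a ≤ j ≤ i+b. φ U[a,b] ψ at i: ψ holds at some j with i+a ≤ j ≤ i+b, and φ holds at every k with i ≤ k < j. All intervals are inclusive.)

Evaluate at each i in [0,6]:
  i=0: ✓ (all of [1,1])
  i=1: ✓ (all of [2,2])
  i=2: ✗ (fails at j=3)
  i=3: ✗ (fails at j=4)
  i=4: ✗ (fails at j=5)
  i=5: ✓ (all of [6,6])
  i=6: ✓ (all of [7,7])
Positions where it holds: {0, 1, 5, 6} → 4.

4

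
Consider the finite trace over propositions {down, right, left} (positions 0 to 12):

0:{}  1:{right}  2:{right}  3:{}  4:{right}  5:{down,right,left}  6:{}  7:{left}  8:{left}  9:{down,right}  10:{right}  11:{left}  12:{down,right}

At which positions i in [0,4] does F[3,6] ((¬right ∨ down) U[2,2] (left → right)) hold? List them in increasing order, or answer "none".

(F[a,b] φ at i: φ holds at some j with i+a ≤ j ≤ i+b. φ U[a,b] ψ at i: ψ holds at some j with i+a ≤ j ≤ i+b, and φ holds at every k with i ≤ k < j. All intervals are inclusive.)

Evaluate at each i in [0,4]:
  i=0: ✗ (none in [3,6])
  i=1: ✓ (witness j=7)
  i=2: ✓ (witness j=7)
  i=3: ✓ (witness j=7)
  i=4: ✓ (witness j=7)

1, 2, 3, 4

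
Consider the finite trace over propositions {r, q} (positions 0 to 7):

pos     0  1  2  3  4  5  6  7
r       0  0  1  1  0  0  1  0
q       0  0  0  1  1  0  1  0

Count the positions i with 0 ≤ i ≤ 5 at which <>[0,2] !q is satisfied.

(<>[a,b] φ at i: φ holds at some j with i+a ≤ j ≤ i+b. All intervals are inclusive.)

Evaluate at each i in [0,5]:
  i=0: ✓ (witness j=0)
  i=1: ✓ (witness j=1)
  i=2: ✓ (witness j=2)
  i=3: ✓ (witness j=5)
  i=4: ✓ (witness j=5)
  i=5: ✓ (witness j=5)
Positions where it holds: {0, 1, 2, 3, 4, 5} → 6.

6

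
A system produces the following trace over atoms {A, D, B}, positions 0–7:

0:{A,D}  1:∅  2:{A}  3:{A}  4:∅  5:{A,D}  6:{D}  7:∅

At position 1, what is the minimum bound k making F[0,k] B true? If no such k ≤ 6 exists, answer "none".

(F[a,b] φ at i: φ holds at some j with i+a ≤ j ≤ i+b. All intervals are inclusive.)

Scan j = 1,2,… for B:
  j=1: fails
  j=2: fails
  j=3: fails
  j=4: fails
  j=5: fails
  j=6: fails
  j=7: fails
No j in [1,7] satisfies it → none.

none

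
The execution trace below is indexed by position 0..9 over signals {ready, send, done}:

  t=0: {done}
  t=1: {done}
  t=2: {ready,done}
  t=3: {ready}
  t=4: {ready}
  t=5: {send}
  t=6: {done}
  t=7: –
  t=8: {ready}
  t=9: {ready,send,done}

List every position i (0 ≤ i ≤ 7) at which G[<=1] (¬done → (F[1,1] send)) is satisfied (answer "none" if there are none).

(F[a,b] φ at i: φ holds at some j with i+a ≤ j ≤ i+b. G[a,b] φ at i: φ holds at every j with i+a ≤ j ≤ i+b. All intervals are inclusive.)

Evaluate at each i in [0,7]:
  i=0: ✓ (all of [0,1])
  i=1: ✓ (all of [1,2])
  i=2: ✗ (fails at j=3)
  i=3: ✗ (fails at j=3)
  i=4: ✗ (fails at j=5)
  i=5: ✗ (fails at j=5)
  i=6: ✗ (fails at j=7)
  i=7: ✗ (fails at j=7)

0, 1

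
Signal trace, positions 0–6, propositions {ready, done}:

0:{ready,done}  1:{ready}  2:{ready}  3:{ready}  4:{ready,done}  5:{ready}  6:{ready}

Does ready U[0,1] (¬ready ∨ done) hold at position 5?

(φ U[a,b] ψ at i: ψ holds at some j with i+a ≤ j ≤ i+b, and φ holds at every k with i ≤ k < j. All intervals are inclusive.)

Does not hold

Need some j in [5,6] with (¬ready ∨ done), and ready at every k in [5,j-1].
  j=5: (¬ready ∨ done) false.
  j=6: (¬ready ∨ done) false.
No j in the window works → until fails.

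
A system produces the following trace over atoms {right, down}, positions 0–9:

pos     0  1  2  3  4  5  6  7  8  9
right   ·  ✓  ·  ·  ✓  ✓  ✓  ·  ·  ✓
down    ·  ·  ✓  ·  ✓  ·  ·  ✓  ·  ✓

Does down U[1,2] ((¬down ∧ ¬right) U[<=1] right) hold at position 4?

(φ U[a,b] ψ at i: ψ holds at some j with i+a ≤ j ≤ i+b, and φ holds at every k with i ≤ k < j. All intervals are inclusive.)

True

Need some j in [5,6] with ((¬down ∧ ¬right) U[<=1] right), and down at every k in [4,j-1].
  j=5: ((¬down ∧ ¬right) U[<=1] right) holds; down holds at every k in [4,4] → satisfied.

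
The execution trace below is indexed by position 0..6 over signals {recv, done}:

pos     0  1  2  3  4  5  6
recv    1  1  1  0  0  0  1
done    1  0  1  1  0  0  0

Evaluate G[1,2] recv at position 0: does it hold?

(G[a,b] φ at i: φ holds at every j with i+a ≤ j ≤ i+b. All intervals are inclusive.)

Holds

Check recv at every j in [1,2]:
  j=1: true
  j=2: true
All positions satisfy it → formula holds.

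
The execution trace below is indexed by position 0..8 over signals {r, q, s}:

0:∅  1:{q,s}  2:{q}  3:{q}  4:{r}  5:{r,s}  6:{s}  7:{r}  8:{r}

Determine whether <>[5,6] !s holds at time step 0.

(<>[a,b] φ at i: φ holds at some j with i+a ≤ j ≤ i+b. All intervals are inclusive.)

Check !s at each j in [5,6]:
  j=5: false
  j=6: false
No position in the window satisfies it → formula fails.

No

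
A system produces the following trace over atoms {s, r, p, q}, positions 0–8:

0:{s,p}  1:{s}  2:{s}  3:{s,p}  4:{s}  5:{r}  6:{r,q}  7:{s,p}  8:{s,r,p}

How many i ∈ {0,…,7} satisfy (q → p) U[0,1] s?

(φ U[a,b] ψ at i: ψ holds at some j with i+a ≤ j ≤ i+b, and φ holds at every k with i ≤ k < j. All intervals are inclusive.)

6

Evaluate at each i in [0,7]:
  i=0: ✓ (rhs at j=0)
  i=1: ✓ (rhs at j=1)
  i=2: ✓ (rhs at j=2)
  i=3: ✓ (rhs at j=3)
  i=4: ✓ (rhs at j=4)
  i=5: ✗ (no rhs in [5,6])
  i=6: ✗ (lhs fails at k=6 before rhs at j=7)
  i=7: ✓ (rhs at j=7)
Positions where it holds: {0, 1, 2, 3, 4, 7} → 6.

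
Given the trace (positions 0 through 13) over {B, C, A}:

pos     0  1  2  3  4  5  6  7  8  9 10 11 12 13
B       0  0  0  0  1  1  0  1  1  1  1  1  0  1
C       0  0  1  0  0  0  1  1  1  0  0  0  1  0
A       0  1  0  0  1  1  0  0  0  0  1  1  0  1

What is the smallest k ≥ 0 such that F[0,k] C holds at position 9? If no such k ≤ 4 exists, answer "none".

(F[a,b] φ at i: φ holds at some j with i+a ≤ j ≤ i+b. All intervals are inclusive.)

3

Scan j = 9,10,… for C:
  j=9: fails
  j=10: fails
  j=11: fails
  j=12: holds
First hit at j=12, so smallest k = 12-9 = 3.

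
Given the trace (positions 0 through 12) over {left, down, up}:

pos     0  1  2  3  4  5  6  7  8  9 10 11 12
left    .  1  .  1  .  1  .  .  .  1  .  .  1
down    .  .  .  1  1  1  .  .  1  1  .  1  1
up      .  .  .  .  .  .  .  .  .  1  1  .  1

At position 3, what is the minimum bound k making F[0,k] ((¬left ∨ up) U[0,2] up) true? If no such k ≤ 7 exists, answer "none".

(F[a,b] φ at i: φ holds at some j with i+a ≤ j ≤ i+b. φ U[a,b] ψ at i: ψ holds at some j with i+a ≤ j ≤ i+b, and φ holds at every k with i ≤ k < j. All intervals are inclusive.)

Scan j = 3,4,… for ((¬left ∨ up) U[0,2] up):
  j=3: fails
  j=4: fails
  j=5: fails
  j=6: fails
  j=7: holds
First hit at j=7, so smallest k = 7-3 = 4.

4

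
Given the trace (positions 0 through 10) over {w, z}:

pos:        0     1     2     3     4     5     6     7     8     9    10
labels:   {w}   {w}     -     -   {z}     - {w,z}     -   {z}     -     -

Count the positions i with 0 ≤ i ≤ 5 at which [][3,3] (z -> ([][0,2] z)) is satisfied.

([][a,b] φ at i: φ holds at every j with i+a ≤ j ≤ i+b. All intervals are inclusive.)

Evaluate at each i in [0,5]:
  i=0: ✓ (all of [3,3])
  i=1: ✗ (fails at j=4)
  i=2: ✓ (all of [5,5])
  i=3: ✗ (fails at j=6)
  i=4: ✓ (all of [7,7])
  i=5: ✗ (fails at j=8)
Positions where it holds: {0, 2, 4} → 3.

3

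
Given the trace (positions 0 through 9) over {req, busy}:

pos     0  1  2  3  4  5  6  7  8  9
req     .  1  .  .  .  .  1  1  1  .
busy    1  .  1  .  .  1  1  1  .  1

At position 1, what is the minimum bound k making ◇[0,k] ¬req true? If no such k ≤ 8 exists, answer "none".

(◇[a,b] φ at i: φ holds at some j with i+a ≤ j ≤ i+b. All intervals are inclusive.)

1

Scan j = 1,2,… for ¬req:
  j=1: fails
  j=2: holds
First hit at j=2, so smallest k = 2-1 = 1.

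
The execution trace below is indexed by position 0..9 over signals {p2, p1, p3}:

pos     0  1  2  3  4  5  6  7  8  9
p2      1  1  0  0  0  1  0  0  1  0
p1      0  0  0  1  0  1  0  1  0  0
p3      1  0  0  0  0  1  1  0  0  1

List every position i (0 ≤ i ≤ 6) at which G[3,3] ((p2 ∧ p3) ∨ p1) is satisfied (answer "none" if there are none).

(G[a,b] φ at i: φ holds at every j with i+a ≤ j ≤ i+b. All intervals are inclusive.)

0, 2, 4

Evaluate at each i in [0,6]:
  i=0: ✓ (all of [3,3])
  i=1: ✗ (fails at j=4)
  i=2: ✓ (all of [5,5])
  i=3: ✗ (fails at j=6)
  i=4: ✓ (all of [7,7])
  i=5: ✗ (fails at j=8)
  i=6: ✗ (fails at j=9)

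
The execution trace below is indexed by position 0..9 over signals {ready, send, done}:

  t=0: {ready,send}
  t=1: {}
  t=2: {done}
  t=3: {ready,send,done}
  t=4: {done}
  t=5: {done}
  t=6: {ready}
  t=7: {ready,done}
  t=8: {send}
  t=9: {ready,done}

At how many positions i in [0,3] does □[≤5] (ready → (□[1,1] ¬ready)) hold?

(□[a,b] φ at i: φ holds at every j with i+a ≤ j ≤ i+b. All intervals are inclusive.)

1

Evaluate at each i in [0,3]:
  i=0: ✓ (all of [0,5])
  i=1: ✗ (fails at j=6)
  i=2: ✗ (fails at j=6)
  i=3: ✗ (fails at j=6)
Positions where it holds: {0} → 1.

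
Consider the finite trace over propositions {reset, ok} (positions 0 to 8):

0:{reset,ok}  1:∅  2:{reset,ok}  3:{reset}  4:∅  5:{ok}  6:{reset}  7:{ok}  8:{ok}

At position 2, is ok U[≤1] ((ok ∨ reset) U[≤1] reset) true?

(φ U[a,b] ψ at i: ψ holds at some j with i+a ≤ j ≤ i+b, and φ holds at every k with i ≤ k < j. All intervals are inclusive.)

True

Need some j in [2,3] with ((ok ∨ reset) U[≤1] reset), and ok at every k in [2,j-1].
  j=2: ((ok ∨ reset) U[≤1] reset) holds; no prefix to check → satisfied.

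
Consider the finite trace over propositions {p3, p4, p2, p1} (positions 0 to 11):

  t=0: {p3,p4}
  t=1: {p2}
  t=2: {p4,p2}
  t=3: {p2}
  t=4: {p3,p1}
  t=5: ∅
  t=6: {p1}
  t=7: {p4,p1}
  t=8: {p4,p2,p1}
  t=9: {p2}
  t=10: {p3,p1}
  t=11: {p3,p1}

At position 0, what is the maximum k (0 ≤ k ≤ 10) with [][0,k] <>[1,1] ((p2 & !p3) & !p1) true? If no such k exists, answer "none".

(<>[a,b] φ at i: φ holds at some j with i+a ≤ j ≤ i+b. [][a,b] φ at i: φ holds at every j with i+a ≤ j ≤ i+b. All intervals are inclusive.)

2

<>[1,1] ((p2 & !p3) & !p1) must hold from j=0 onward; find where it first fails.
  j=0: holds
  j=1: holds
  j=2: holds
  j=3: fails
Holds on [0,2], so largest k = 2.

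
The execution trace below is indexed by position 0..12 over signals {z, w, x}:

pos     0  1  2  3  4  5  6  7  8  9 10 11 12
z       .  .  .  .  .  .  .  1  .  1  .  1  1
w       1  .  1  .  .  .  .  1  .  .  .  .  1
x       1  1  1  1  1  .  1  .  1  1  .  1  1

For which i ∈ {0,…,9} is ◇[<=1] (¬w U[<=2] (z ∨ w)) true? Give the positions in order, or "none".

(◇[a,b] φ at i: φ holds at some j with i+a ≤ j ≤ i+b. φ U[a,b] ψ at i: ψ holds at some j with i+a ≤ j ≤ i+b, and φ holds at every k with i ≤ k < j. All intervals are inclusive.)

Evaluate at each i in [0,9]:
  i=0: ✓ (witness j=0)
  i=1: ✓ (witness j=1)
  i=2: ✓ (witness j=2)
  i=3: ✗ (none in [3,4])
  i=4: ✓ (witness j=5)
  i=5: ✓ (witness j=5)
  i=6: ✓ (witness j=6)
  i=7: ✓ (witness j=7)
  i=8: ✓ (witness j=8)
  i=9: ✓ (witness j=9)

0, 1, 2, 4, 5, 6, 7, 8, 9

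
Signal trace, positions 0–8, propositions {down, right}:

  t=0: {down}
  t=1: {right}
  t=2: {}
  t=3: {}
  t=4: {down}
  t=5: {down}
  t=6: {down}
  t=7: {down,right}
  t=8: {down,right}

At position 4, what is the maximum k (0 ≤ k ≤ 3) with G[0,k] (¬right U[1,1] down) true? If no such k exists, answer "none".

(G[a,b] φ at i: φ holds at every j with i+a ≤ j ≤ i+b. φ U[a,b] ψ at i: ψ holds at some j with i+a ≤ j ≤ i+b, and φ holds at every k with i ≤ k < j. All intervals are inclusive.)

(¬right U[1,1] down) must hold from j=4 onward; find where it first fails.
  j=4: holds
  j=5: holds
  j=6: holds
  j=7: fails
Holds on [4,6], so largest k = 2.

2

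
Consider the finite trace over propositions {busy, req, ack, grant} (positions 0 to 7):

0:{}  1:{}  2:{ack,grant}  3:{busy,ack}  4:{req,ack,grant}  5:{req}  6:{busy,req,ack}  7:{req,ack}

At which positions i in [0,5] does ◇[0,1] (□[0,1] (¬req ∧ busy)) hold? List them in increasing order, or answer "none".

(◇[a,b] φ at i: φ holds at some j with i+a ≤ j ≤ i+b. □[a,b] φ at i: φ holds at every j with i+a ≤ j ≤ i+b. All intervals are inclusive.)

none

Evaluate at each i in [0,5]:
  i=0: ✗ (none in [0,1])
  i=1: ✗ (none in [1,2])
  i=2: ✗ (none in [2,3])
  i=3: ✗ (none in [3,4])
  i=4: ✗ (none in [4,5])
  i=5: ✗ (none in [5,6])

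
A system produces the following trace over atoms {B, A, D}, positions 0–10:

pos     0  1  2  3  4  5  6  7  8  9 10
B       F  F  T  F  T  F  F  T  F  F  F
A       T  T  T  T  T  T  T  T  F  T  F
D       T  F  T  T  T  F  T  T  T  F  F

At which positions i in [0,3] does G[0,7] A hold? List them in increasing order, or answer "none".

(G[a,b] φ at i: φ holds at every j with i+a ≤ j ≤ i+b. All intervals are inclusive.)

Evaluate at each i in [0,3]:
  i=0: ✓ (all of [0,7])
  i=1: ✗ (fails at j=8)
  i=2: ✗ (fails at j=8)
  i=3: ✗ (fails at j=8)

0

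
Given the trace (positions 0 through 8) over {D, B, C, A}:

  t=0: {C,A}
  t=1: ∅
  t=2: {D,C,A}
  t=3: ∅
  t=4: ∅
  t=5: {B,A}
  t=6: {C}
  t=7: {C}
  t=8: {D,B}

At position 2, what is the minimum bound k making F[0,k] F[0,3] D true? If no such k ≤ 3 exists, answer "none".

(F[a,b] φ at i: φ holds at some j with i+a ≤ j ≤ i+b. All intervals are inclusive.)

0

Scan j = 2,3,… for F[0,3] D:
  j=2: holds
First hit at j=2, so smallest k = 2-2 = 0.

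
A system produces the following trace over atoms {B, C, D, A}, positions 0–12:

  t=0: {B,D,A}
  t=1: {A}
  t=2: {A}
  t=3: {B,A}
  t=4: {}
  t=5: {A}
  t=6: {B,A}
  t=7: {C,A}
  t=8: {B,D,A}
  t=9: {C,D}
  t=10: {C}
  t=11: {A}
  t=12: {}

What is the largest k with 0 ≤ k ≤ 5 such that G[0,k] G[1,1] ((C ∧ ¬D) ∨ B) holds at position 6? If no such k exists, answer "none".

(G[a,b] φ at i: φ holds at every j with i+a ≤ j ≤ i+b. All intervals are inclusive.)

G[1,1] ((C ∧ ¬D) ∨ B) must hold from j=6 onward; find where it first fails.
  j=6: holds
  j=7: holds
  j=8: fails
Holds on [6,7], so largest k = 1.

1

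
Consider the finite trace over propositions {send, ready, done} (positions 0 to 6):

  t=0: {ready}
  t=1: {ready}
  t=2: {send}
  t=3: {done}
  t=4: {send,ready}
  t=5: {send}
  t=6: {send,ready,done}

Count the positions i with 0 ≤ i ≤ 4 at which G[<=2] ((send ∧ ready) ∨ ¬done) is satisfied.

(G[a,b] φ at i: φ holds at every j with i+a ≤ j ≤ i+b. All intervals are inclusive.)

2

Evaluate at each i in [0,4]:
  i=0: ✓ (all of [0,2])
  i=1: ✗ (fails at j=3)
  i=2: ✗ (fails at j=3)
  i=3: ✗ (fails at j=3)
  i=4: ✓ (all of [4,6])
Positions where it holds: {0, 4} → 2.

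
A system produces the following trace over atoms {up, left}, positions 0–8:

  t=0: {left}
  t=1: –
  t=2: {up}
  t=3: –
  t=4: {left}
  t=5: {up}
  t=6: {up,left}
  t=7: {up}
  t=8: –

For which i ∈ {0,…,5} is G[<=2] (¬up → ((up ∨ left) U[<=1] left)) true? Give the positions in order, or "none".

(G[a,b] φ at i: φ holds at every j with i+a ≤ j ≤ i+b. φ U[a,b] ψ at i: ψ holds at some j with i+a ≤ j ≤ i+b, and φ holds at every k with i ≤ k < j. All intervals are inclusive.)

4, 5

Evaluate at each i in [0,5]:
  i=0: ✗ (fails at j=1)
  i=1: ✗ (fails at j=1)
  i=2: ✗ (fails at j=3)
  i=3: ✗ (fails at j=3)
  i=4: ✓ (all of [4,6])
  i=5: ✓ (all of [5,7])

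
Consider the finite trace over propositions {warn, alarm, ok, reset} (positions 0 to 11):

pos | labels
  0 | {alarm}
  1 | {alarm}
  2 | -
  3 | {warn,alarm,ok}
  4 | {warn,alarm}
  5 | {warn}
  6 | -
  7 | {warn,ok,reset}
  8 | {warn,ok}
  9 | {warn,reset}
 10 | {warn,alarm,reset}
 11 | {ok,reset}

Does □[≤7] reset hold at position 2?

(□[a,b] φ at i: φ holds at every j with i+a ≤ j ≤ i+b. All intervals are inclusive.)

Check reset at every j in [2,9]:
  j=2: false
  j=3: false
  j=4: false
  j=5: false
  j=6: false
  j=7: true
  j=8: false
  j=9: true
Fails at j=2 → formula fails.

False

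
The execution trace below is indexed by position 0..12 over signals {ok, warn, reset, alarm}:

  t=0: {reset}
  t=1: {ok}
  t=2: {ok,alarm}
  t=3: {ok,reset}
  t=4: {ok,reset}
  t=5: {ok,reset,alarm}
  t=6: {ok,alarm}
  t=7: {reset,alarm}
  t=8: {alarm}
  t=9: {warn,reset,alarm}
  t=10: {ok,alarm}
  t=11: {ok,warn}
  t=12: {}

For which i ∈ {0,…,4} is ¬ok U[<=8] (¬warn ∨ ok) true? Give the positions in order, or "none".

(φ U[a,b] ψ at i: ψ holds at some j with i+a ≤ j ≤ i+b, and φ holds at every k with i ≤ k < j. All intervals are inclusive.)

0, 1, 2, 3, 4

Evaluate at each i in [0,4]:
  i=0: ✓ (rhs at j=0)
  i=1: ✓ (rhs at j=1)
  i=2: ✓ (rhs at j=2)
  i=3: ✓ (rhs at j=3)
  i=4: ✓ (rhs at j=4)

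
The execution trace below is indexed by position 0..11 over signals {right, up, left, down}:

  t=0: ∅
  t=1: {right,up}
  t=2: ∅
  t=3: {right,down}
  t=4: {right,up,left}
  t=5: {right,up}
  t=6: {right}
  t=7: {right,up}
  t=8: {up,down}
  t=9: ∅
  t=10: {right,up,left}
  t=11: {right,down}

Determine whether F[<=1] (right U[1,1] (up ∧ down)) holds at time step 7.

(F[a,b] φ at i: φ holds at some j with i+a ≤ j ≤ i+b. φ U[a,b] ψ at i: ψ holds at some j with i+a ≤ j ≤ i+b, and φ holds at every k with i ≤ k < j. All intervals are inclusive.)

True

Check (right U[1,1] (up ∧ down)) at each j in [7,8]:
  j=7: holds
  j=8: fails
Found at j=7 → formula holds.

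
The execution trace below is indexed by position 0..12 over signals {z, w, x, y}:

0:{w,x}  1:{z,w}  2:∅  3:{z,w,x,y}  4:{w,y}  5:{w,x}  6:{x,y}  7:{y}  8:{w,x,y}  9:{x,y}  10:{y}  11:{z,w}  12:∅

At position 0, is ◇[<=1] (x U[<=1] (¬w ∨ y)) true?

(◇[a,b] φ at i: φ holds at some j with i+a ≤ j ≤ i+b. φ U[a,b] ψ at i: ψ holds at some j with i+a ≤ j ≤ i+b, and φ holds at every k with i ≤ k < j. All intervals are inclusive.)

Does not hold

Check (x U[<=1] (¬w ∨ y)) at each j in [0,1]:
  j=0: fails
  j=1: fails
No position in the window satisfies it → formula fails.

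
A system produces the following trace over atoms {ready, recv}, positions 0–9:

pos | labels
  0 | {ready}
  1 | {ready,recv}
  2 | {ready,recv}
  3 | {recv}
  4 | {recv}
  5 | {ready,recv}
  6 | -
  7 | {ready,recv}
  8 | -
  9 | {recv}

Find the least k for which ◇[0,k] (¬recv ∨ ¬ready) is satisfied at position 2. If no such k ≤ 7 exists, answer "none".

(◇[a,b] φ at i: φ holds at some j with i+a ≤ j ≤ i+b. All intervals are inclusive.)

Scan j = 2,3,… for (¬recv ∨ ¬ready):
  j=2: fails
  j=3: holds
First hit at j=3, so smallest k = 3-2 = 1.

1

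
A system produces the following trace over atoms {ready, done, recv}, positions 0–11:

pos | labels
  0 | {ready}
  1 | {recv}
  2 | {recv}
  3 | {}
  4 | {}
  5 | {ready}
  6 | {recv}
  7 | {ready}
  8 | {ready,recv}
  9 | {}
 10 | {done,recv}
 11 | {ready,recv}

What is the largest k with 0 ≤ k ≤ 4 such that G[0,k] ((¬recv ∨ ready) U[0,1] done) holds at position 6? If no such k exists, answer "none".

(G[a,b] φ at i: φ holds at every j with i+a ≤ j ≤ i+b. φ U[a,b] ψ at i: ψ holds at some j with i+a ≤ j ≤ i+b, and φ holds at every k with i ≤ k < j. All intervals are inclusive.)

none

((¬recv ∨ ready) U[0,1] done) must hold from j=6 onward; find where it first fails.
  j=6: fails → no k works.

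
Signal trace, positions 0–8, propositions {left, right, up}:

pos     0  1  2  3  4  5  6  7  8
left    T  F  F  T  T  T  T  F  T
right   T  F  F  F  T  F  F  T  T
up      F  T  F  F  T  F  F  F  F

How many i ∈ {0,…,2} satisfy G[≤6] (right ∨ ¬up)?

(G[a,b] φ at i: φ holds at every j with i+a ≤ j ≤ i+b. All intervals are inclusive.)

Evaluate at each i in [0,2]:
  i=0: ✗ (fails at j=1)
  i=1: ✗ (fails at j=1)
  i=2: ✓ (all of [2,8])
Positions where it holds: {2} → 1.

1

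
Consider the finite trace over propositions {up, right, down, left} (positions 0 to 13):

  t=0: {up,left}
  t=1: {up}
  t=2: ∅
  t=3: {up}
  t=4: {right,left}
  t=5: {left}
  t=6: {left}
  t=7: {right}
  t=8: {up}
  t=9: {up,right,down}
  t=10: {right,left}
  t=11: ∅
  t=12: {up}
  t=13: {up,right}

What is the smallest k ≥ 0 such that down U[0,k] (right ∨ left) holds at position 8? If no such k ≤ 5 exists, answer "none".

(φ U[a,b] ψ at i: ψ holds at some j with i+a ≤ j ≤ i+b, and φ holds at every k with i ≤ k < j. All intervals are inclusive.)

none

Need earliest j ≥ 8 with (right ∨ left), and down at every k in [8,j-1].
  j=8: rhs fails.
  j=9: rhs holds but lhs fails at k=8.
  j=10: rhs holds but lhs fails at k=8.
  j=11: rhs fails.
  j=12: rhs fails.
  j=13: rhs holds but lhs fails at k=8.
No witness within the range → none.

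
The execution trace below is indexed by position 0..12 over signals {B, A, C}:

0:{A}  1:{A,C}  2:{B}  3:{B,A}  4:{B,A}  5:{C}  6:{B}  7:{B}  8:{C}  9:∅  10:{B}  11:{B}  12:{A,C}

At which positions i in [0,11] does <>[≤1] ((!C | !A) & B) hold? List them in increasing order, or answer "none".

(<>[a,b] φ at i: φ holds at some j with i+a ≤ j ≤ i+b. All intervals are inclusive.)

Evaluate at each i in [0,11]:
  i=0: ✗ (none in [0,1])
  i=1: ✓ (witness j=2)
  i=2: ✓ (witness j=2)
  i=3: ✓ (witness j=3)
  i=4: ✓ (witness j=4)
  i=5: ✓ (witness j=6)
  i=6: ✓ (witness j=6)
  i=7: ✓ (witness j=7)
  i=8: ✗ (none in [8,9])
  i=9: ✓ (witness j=10)
  i=10: ✓ (witness j=10)
  i=11: ✓ (witness j=11)

1, 2, 3, 4, 5, 6, 7, 9, 10, 11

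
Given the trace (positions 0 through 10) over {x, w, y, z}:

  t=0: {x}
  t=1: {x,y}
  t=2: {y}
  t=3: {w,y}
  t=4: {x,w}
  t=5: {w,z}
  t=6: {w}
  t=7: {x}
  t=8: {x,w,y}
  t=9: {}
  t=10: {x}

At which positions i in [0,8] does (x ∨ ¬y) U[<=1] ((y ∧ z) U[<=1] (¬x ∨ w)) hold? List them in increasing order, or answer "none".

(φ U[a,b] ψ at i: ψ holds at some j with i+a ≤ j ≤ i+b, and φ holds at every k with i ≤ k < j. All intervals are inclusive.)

1, 2, 3, 4, 5, 6, 7, 8

Evaluate at each i in [0,8]:
  i=0: ✗ (no rhs in [0,1])
  i=1: ✓ (rhs at j=2; lhs holds on [1,1])
  i=2: ✓ (rhs at j=2)
  i=3: ✓ (rhs at j=3)
  i=4: ✓ (rhs at j=4)
  i=5: ✓ (rhs at j=5)
  i=6: ✓ (rhs at j=6)
  i=7: ✓ (rhs at j=8; lhs holds on [7,7])
  i=8: ✓ (rhs at j=8)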